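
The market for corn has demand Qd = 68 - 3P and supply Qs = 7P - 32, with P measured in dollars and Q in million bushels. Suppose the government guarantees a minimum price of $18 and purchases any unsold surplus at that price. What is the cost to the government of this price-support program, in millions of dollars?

1440

Setting quantity demanded equal to quantity supplied, 68 - 3P = 7P - 32, gives P* = 10 and Q* = 38.
Since 18 > 10, the floor is binding.
At P = 18: Qd = 68 - 3·18 = 14 and Qs = 7·18 - 32 = 94.
Surplus = Qs - Qd = 80.
Government expenditure = surplus × support price = 80 × 18 = 1440.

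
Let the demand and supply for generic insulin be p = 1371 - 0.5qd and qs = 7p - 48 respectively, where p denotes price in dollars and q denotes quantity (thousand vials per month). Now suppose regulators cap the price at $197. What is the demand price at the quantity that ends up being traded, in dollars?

Rearranging demand gives qd = 2742 - 2p. In a free market, 2742 - 2p = 7p - 48 gives the equilibrium p* = 310, q* = 2122.
Since 197 < 310, the ceiling is binding.
At p = 197: qd = 2742 - 2·197 = 2348 and qs = 7·197 - 48 = 1331.
Only 1331 units reach the market. On the demand curve, the marginal buyer's willingness to pay at q = 1331 is (2742 - 1331)/2 = 705.5.

705.5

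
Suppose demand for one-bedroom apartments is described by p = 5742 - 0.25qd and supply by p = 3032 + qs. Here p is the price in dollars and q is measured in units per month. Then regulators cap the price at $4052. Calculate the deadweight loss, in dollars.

Rearranging demand gives qd = 22968 - 4p; rearranging supply gives qs = p - 3032. Setting quantity demanded equal to quantity supplied, 22968 - 4p = p - 3032, gives p* = 5200 and q* = 2168.
Because the ceiling (4052) lies below the market-clearing price, it is binding.
At p = 4052: qd = 22968 - 4·4052 = 6760 and qs = 4052 - 3032 = 1020.
Quantity traded falls to 1020. At q = 1020 the demand price is (22968 - 1020)/4 = 5487 and the supply price is 3032 + 1020 = 4052.
Deadweight loss = ½ · (5487 - 4052) · (2168 - 1020) = ½ · 1435 · 1148 = 823690.

823690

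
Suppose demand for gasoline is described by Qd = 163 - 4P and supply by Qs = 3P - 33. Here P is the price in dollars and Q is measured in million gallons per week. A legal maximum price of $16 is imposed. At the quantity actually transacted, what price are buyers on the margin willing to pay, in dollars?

Without the control the market clears where 163 - 4P = 3P - 33, i.e. P* = 28 and Q* = 51.
The ceiling of 16 is below the equilibrium price 28, so it binds.
At P = 16: Qd = 163 - 4·16 = 99 and Qs = 3·16 - 33 = 15.
Only 15 units reach the market. On the demand curve, the marginal buyer's willingness to pay at Q = 15 is (163 - 15)/4 = 37.

37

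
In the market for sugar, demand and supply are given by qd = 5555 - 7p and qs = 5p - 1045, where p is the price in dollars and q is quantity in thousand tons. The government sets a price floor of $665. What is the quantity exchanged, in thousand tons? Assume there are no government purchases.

900

In a free market, 5555 - 7p = 5p - 1045 gives the equilibrium p* = 550, q* = 1705.
Since 665 > 550, the floor is binding.
At p = 665: qd = 5555 - 7·665 = 900 and qs = 5·665 - 1045 = 2280.
The quantity actually transacted is the short side, demand: 900.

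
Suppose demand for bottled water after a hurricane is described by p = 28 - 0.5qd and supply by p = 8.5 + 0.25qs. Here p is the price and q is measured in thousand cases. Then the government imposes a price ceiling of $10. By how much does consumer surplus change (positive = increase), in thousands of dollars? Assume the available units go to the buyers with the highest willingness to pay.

Rearranging demand gives qd = 56 - 2p; rearranging supply gives qs = 4p - 34. In a free market, 56 - 2p = 4p - 34 gives the equilibrium p* = 15, q* = 26.
Because the ceiling (10) lies below the market-clearing price, it is binding.
At p = 10: qd = 56 - 2·10 = 36 and qs = 4·10 - 34 = 6.
Consumer surplus without the control is ½ · (28 - 15) · 26 = 169.
With the ceiling, 6 units are sold at 10 (assume they go to the highest-value buyers). The demand price at q = 6 is 25, so CS = ½ · [(28 - 10) + (25 - 10)] · 6 = 99.
Change in consumer surplus = 99 - 169 = -70.

-70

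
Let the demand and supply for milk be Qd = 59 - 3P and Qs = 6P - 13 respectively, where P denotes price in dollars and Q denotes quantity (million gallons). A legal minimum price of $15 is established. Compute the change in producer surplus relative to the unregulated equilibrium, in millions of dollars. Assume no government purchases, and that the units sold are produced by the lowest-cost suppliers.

61.25

Setting quantity demanded equal to quantity supplied, 59 - 3P = 6P - 13, gives P* = 8 and Q* = 35.
The floor of 15 is above the equilibrium price 8, so it binds.
At P = 15: Qd = 59 - 3·15 = 14 and Qs = 6·15 - 13 = 77.
Producer surplus without the control is ½ · (8 - 13/6) · 35 = 1225/12.
With the floor, 14 units are sold at 15. The supply price at Q = 14 is 4.5, so PS = ½ · [(15 - 13/6) + (15 - 4.5)] · 14 = 490/3.
Change in producer surplus = 490/3 - 1225/12 = 61.25.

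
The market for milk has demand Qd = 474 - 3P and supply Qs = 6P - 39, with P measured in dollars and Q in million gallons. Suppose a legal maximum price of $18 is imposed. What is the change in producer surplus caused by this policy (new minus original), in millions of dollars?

-7254

Without the control the market clears where 474 - 3P = 6P - 39, i.e. P* = 57 and Q* = 303.
Because the ceiling (18) lies below the market-clearing price, it is binding.
At P = 18: Qd = 474 - 3·18 = 420 and Qs = 6·18 - 39 = 69.
Producer surplus without the control is ½ · (57 - 6.5) · 303 = 7650.75.
With the ceiling, producers sell 69 units at 18, so PS = ½ · (18 - 6.5) · 69 = 396.75.
Change in producer surplus = 396.75 - 7650.75 = -7254.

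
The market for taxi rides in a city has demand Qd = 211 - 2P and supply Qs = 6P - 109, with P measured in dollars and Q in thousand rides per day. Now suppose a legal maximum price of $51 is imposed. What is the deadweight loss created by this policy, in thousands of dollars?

Equilibrium: 211 - 2P = 6P - 109, so 320 = 8P and P* = 40, Q* = 131.
The ceiling of 51 is above the equilibrium price 40, so it is not binding; the market clears at P* = 40, Q* = 131.
Since the control does not bind, no trades are prevented and deadweight loss is zero.

0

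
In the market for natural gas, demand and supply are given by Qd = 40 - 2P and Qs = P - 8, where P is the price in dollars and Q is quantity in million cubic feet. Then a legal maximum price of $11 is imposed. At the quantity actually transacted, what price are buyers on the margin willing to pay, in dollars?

Setting quantity demanded equal to quantity supplied, 40 - 2P = P - 8, gives P* = 16 and Q* = 8.
Since 11 < 16, the ceiling is binding.
At P = 11: Qd = 40 - 2·11 = 18 and Qs = 11 - 8 = 3.
Only 3 units reach the market. On the demand curve, the marginal buyer's willingness to pay at Q = 3 is (40 - 3)/2 = 18.5.

18.5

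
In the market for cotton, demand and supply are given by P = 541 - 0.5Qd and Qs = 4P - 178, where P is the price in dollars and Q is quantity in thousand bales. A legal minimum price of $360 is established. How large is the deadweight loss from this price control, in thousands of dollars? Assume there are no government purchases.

33750

Rearranging demand gives Qd = 1082 - 2P. Equilibrium: 1082 - 2P = 4P - 178, so 1260 = 6P and P* = 210, Q* = 662.
The floor of 360 is above the equilibrium price 210, so it binds.
At P = 360: Qd = 1082 - 2·360 = 362 and Qs = 4·360 - 178 = 1262.
Quantity traded falls to 362. At Q = 362 the demand price is (1082 - 362)/2 = 360 and the supply price is (178 + 362)/4 = 135.
Deadweight loss = ½ · (360 - 135) · (662 - 362) = ½ · 225 · 300 = 33750.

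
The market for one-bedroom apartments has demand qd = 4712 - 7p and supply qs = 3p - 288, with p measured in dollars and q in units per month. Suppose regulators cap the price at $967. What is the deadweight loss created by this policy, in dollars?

0

In a free market, 4712 - 7p = 3p - 288 gives the equilibrium p* = 500, q* = 1212.
The ceiling of 967 is above the equilibrium price 500, so it is not binding; the market clears at p* = 500, q* = 1212.
Since the control does not bind, no trades are prevented and deadweight loss is zero.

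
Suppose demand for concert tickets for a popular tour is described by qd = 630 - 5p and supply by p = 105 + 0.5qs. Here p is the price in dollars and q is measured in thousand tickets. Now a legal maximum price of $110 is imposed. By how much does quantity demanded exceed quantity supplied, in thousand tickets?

70

Rearranging supply gives qs = 2p - 210. In a free market, 630 - 5p = 2p - 210 gives the equilibrium p* = 120, q* = 30.
The ceiling of 110 is below the equilibrium price 120, so it binds.
At p = 110: qd = 630 - 5·110 = 80 and qs = 2·110 - 210 = 10.
Shortage = qd - qs = 80 - 10 = 70.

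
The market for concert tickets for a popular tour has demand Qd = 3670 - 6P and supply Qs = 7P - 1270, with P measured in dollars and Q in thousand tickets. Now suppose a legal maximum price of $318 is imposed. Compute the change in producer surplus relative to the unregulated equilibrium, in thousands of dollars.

-72726

Equilibrium: 3670 - 6P = 7P - 1270, so 4940 = 13P and P* = 380, Q* = 1390.
The ceiling of 318 is below the equilibrium price 380, so it binds.
At P = 318: Qd = 3670 - 6·318 = 1762 and Qs = 7·318 - 1270 = 956.
Producer surplus without the control is ½ · (380 - 1270/7) · 1390 = 966050/7.
With the ceiling, producers sell 956 units at 318, so PS = ½ · (318 - 1270/7) · 956 = 456968/7.
Change in producer surplus = 456968/7 - 966050/7 = -72726.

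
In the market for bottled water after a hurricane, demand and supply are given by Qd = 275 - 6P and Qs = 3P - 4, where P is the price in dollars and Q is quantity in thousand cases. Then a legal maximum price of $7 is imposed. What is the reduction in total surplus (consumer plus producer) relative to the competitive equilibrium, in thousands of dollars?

In a free market, 275 - 6P = 3P - 4 gives the equilibrium P* = 31, Q* = 89.
Because the ceiling (7) lies below the market-clearing price, it is binding.
At P = 7: Qd = 275 - 6·7 = 233 and Qs = 3·7 - 4 = 17.
Quantity traded falls to 17. At Q = 17 the demand price is (275 - 17)/6 = 43 and the supply price is (4 + 17)/3 = 7.
Deadweight loss = ½ · (43 - 7) · (89 - 17) = ½ · 36 · 72 = 1296.

1296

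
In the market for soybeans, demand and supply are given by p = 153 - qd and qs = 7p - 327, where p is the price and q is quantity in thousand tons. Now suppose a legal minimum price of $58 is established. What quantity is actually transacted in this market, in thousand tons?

93

Rearranging demand gives qd = 153 - p. Equilibrium: 153 - p = 7p - 327, so 480 = 8p and p* = 60, q* = 93.
Since 58 is below p* = 60, the floor does not bind and the free-market outcome prevails.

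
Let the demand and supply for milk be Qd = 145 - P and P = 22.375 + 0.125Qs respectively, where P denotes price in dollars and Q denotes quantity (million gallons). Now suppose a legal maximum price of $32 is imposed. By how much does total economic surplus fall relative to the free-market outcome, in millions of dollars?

Rearranging supply gives Qs = 8P - 179. In a free market, 145 - P = 8P - 179 gives the equilibrium P* = 36, Q* = 109.
The ceiling of 32 is below the equilibrium price 36, so it binds.
At P = 32: Qd = 145 - 32 = 113 and Qs = 8·32 - 179 = 77.
Quantity traded falls to 77. At Q = 77 the demand price is 145 - 77 = 68 and the supply price is (179 + 77)/8 = 32.
Deadweight loss = ½ · (68 - 32) · (109 - 77) = ½ · 36 · 32 = 576.

576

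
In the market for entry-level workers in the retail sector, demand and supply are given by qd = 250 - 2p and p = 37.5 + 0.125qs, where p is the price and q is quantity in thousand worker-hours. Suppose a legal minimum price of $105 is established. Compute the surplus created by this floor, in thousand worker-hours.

500

Rearranging supply gives qs = 8p - 300. Without the control the market clears where 250 - 2p = 8p - 300, i.e. p* = 55 and q* = 140.
Since 105 > 55, the floor is binding.
At p = 105: qd = 250 - 2·105 = 40 and qs = 8·105 - 300 = 540.
Surplus = qs - qd = 540 - 40 = 500.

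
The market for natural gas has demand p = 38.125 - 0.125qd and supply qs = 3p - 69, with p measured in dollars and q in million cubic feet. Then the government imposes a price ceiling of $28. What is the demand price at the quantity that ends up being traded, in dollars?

36.25

Rearranging demand gives qd = 305 - 8p. Setting quantity demanded equal to quantity supplied, 305 - 8p = 3p - 69, gives p* = 34 and q* = 33.
Since 28 < 34, the ceiling is binding.
At p = 28: qd = 305 - 8·28 = 81 and qs = 3·28 - 69 = 15.
Only 15 units reach the market. On the demand curve, the marginal buyer's willingness to pay at q = 15 is (305 - 15)/8 = 36.25.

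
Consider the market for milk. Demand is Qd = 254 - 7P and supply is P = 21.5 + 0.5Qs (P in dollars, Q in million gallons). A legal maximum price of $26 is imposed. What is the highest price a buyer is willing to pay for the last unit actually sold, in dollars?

Rearranging supply gives Qs = 2P - 43. In a free market, 254 - 7P = 2P - 43 gives the equilibrium P* = 33, Q* = 23.
Since 26 < 33, the ceiling is binding.
At P = 26: Qd = 254 - 7·26 = 72 and Qs = 2·26 - 43 = 9.
Only 9 units reach the market. On the demand curve, the marginal buyer's willingness to pay at Q = 9 is (254 - 9)/7 = 35.

35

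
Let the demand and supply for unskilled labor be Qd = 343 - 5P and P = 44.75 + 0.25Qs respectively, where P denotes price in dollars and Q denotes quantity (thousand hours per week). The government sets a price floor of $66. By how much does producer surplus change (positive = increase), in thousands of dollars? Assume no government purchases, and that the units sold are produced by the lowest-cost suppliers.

-96

Rearranging supply gives Qs = 4P - 179. Equilibrium: 343 - 5P = 4P - 179, so 522 = 9P and P* = 58, Q* = 53.
Because the floor (66) lies above the market-clearing price, it is binding.
At P = 66: Qd = 343 - 5·66 = 13 and Qs = 4·66 - 179 = 85.
Producer surplus without the control is ½ · (58 - 44.75) · 53 = 351.125.
With the floor, 13 units are sold at 66. The supply price at Q = 13 is 48, so PS = ½ · [(66 - 44.75) + (66 - 48)] · 13 = 255.125.
Change in producer surplus = 255.125 - 351.125 = -96.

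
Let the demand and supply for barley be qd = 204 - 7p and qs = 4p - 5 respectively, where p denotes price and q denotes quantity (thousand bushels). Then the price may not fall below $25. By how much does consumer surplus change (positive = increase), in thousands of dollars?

In a free market, 204 - 7p = 4p - 5 gives the equilibrium p* = 19, q* = 71.
Since 25 > 19, the floor is binding.
At p = 25: qd = 204 - 7·25 = 29 and qs = 4·25 - 5 = 95.
Consumer surplus without the control is ½ · (204/7 - 19) · 71 = 5041/14.
With the floor, consumers buy 29 units at 25, so CS = ½ · (204/7 - 25) · 29 = 841/14.
Change in consumer surplus = 841/14 - 5041/14 = -300.

-300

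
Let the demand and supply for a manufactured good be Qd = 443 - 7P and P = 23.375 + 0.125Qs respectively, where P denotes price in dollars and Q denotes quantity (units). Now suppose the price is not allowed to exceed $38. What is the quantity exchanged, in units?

117

Rearranging supply gives Qs = 8P - 187. Setting quantity demanded equal to quantity supplied, 443 - 7P = 8P - 187, gives P* = 42 and Q* = 149.
Since 38 < 42, the ceiling is binding.
At P = 38: Qd = 443 - 7·38 = 177 and Qs = 8·38 - 187 = 117.
The quantity actually transacted is the short side, supply: 117.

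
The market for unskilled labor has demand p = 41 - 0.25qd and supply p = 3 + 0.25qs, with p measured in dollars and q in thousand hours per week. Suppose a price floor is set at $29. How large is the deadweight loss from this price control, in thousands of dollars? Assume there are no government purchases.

196

Rearranging demand gives qd = 164 - 4p; rearranging supply gives qs = 4p - 12. Setting quantity demanded equal to quantity supplied, 164 - 4p = 4p - 12, gives p* = 22 and q* = 76.
Because the floor (29) lies above the market-clearing price, it is binding.
At p = 29: qd = 164 - 4·29 = 48 and qs = 4·29 - 12 = 104.
Quantity traded falls to 48. At q = 48 the demand price is (164 - 48)/4 = 29 and the supply price is (12 + 48)/4 = 15.
Deadweight loss = ½ · (29 - 15) · (76 - 48) = ½ · 14 · 28 = 196.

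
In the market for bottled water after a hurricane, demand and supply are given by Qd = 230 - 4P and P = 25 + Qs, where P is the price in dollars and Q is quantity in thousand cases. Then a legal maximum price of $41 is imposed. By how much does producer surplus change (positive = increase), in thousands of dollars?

Rearranging supply gives Qs = P - 25. Setting quantity demanded equal to quantity supplied, 230 - 4P = P - 25, gives P* = 51 and Q* = 26.
Since 41 < 51, the ceiling is binding.
At P = 41: Qd = 230 - 4·41 = 66 and Qs = 41 - 25 = 16.
Producer surplus without the control is ½ · (51 - 25) · 26 = 338.
With the ceiling, producers sell 16 units at 41, so PS = ½ · (41 - 25) · 16 = 128.
Change in producer surplus = 128 - 338 = -210.

-210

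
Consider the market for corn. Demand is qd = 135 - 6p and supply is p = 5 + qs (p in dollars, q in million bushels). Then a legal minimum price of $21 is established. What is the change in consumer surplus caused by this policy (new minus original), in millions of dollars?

Rearranging supply gives qs = p - 5. In a free market, 135 - 6p = p - 5 gives the equilibrium p* = 20, q* = 15.
Because the floor (21) lies above the market-clearing price, it is binding.
At p = 21: qd = 135 - 6·21 = 9 and qs = 21 - 5 = 16.
Consumer surplus without the control is ½ · (22.5 - 20) · 15 = 18.75.
With the floor, consumers buy 9 units at 21, so CS = ½ · (22.5 - 21) · 9 = 6.75.
Change in consumer surplus = 6.75 - 18.75 = -12.

-12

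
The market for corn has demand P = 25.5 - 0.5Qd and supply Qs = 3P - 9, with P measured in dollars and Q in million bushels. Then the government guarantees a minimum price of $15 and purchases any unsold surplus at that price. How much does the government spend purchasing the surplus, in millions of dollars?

Rearranging demand gives Qd = 51 - 2P. Equilibrium: 51 - 2P = 3P - 9, so 60 = 5P and P* = 12, Q* = 27.
The floor of 15 is above the equilibrium price 12, so it binds.
At P = 15: Qd = 51 - 2·15 = 21 and Qs = 3·15 - 9 = 36.
Surplus = Qs - Qd = 15.
Government expenditure = surplus × support price = 15 × 15 = 225.

225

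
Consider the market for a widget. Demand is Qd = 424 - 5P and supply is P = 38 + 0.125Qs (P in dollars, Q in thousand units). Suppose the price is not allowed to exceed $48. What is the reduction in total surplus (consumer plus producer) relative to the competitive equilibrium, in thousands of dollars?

Rearranging supply gives Qs = 8P - 304. Equilibrium: 424 - 5P = 8P - 304, so 728 = 13P and P* = 56, Q* = 144.
The ceiling of 48 is below the equilibrium price 56, so it binds.
At P = 48: Qd = 424 - 5·48 = 184 and Qs = 8·48 - 304 = 80.
Quantity traded falls to 80. At Q = 80 the demand price is (424 - 80)/5 = 68.8 and the supply price is (304 + 80)/8 = 48.
Deadweight loss = ½ · (68.8 - 48) · (144 - 80) = ½ · 20.8 · 64 = 665.6.

665.6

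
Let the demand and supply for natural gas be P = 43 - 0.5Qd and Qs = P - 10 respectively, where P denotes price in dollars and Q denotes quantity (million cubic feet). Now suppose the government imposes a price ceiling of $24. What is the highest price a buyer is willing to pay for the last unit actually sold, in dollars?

Rearranging demand gives Qd = 86 - 2P. In a free market, 86 - 2P = P - 10 gives the equilibrium P* = 32, Q* = 22.
Since 24 < 32, the ceiling is binding.
At P = 24: Qd = 86 - 2·24 = 38 and Qs = 24 - 10 = 14.
Only 14 units reach the market. On the demand curve, the marginal buyer's willingness to pay at Q = 14 is (86 - 14)/2 = 36.

36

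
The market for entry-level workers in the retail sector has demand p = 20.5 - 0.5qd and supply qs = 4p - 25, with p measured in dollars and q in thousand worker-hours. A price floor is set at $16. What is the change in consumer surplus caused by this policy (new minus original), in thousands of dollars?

-70

Rearranging demand gives qd = 41 - 2p. In a free market, 41 - 2p = 4p - 25 gives the equilibrium p* = 11, q* = 19.
The floor of 16 is above the equilibrium price 11, so it binds.
At p = 16: qd = 41 - 2·16 = 9 and qs = 4·16 - 25 = 39.
Consumer surplus without the control is ½ · (20.5 - 11) · 19 = 90.25.
With the floor, consumers buy 9 units at 16, so CS = ½ · (20.5 - 16) · 9 = 20.25.
Change in consumer surplus = 20.25 - 90.25 = -70.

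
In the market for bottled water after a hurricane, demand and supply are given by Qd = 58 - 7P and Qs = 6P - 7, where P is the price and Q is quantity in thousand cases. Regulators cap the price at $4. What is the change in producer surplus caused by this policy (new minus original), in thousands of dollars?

-20

In a free market, 58 - 7P = 6P - 7 gives the equilibrium P* = 5, Q* = 23.
Because the ceiling (4) lies below the market-clearing price, it is binding.
At P = 4: Qd = 58 - 7·4 = 30 and Qs = 6·4 - 7 = 17.
Producer surplus without the control is ½ · (5 - 7/6) · 23 = 529/12.
With the ceiling, producers sell 17 units at 4, so PS = ½ · (4 - 7/6) · 17 = 289/12.
Change in producer surplus = 289/12 - 529/12 = -20.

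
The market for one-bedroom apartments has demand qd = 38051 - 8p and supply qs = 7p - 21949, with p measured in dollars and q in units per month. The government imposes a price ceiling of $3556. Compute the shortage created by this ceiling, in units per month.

Without the control the market clears where 38051 - 8p = 7p - 21949, i.e. p* = 4000 and q* = 6051.
Since 3556 < 4000, the ceiling is binding.
At p = 3556: qd = 38051 - 8·3556 = 9603 and qs = 7·3556 - 21949 = 2943.
Shortage = qd - qs = 9603 - 2943 = 6660.

6660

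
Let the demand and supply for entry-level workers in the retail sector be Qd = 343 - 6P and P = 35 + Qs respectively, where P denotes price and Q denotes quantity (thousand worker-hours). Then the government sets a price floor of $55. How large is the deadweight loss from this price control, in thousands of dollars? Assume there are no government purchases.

21

Rearranging supply gives Qs = P - 35. In a free market, 343 - 6P = P - 35 gives the equilibrium P* = 54, Q* = 19.
Since 55 > 54, the floor is binding.
At P = 55: Qd = 343 - 6·55 = 13 and Qs = 55 - 35 = 20.
Quantity traded falls to 13. At Q = 13 the demand price is (343 - 13)/6 = 55 and the supply price is 35 + 13 = 48.
Deadweight loss = ½ · (55 - 48) · (19 - 13) = ½ · 7 · 6 = 21.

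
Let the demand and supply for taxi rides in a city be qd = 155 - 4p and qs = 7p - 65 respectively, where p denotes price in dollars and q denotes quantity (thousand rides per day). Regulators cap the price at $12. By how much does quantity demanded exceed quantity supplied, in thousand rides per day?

88

In a free market, 155 - 4p = 7p - 65 gives the equilibrium p* = 20, q* = 75.
The ceiling of 12 is below the equilibrium price 20, so it binds.
At p = 12: qd = 155 - 4·12 = 107 and qs = 7·12 - 65 = 19.
Shortage = qd - qs = 107 - 19 = 88.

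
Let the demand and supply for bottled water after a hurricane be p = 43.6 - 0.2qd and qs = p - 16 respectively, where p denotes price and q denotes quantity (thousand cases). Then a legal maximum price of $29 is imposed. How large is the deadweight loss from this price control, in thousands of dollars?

60

Rearranging demand gives qd = 218 - 5p. Equilibrium: 218 - 5p = p - 16, so 234 = 6p and p* = 39, q* = 23.
The ceiling of 29 is below the equilibrium price 39, so it binds.
At p = 29: qd = 218 - 5·29 = 73 and qs = 29 - 16 = 13.
Quantity traded falls to 13. At q = 13 the demand price is (218 - 13)/5 = 41 and the supply price is 16 + 13 = 29.
Deadweight loss = ½ · (41 - 29) · (23 - 13) = ½ · 12 · 10 = 60.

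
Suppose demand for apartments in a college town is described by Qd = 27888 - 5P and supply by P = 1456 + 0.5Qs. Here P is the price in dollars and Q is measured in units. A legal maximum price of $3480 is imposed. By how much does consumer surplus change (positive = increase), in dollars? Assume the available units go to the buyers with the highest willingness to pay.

3385600

Rearranging supply gives Qs = 2P - 2912. Setting quantity demanded equal to quantity supplied, 27888 - 5P = 2P - 2912, gives P* = 4400 and Q* = 5888.
The ceiling of 3480 is below the equilibrium price 4400, so it binds.
At P = 3480: Qd = 27888 - 5·3480 = 10488 and Qs = 2·3480 - 2912 = 4048.
Consumer surplus without the control is ½ · (5577.6 - 4400) · 5888 = 3466854.4.
With the ceiling, 4048 units are sold at 3480 (assume they go to the highest-value buyers). The demand price at Q = 4048 is 4768, so CS = ½ · [(5577.6 - 3480) + (4768 - 3480)] · 4048 = 6852454.4.
Change in consumer surplus = 6852454.4 - 3466854.4 = 3385600.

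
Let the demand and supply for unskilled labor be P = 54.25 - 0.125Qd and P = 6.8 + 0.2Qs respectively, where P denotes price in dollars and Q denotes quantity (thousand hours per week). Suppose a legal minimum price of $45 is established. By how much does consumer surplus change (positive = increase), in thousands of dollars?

-990

Rearranging demand gives Qd = 434 - 8P; rearranging supply gives Qs = 5P - 34. Equilibrium: 434 - 8P = 5P - 34, so 468 = 13P and P* = 36, Q* = 146.
Since 45 > 36, the floor is binding.
At P = 45: Qd = 434 - 8·45 = 74 and Qs = 5·45 - 34 = 191.
Consumer surplus without the control is ½ · (54.25 - 36) · 146 = 1332.25.
With the floor, consumers buy 74 units at 45, so CS = ½ · (54.25 - 45) · 74 = 342.25.
Change in consumer surplus = 342.25 - 1332.25 = -990.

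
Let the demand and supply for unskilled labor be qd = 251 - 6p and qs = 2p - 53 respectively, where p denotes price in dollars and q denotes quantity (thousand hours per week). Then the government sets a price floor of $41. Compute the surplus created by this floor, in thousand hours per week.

In a free market, 251 - 6p = 2p - 53 gives the equilibrium p* = 38, q* = 23.
The floor of 41 is above the equilibrium price 38, so it binds.
At p = 41: qd = 251 - 6·41 = 5 and qs = 2·41 - 53 = 29.
Surplus = qs - qd = 29 - 5 = 24.

24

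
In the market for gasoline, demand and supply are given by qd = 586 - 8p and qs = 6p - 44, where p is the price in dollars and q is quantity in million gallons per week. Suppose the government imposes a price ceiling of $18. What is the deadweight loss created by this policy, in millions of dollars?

3827.25

In a free market, 586 - 8p = 6p - 44 gives the equilibrium p* = 45, q* = 226.
The ceiling of 18 is below the equilibrium price 45, so it binds.
At p = 18: qd = 586 - 8·18 = 442 and qs = 6·18 - 44 = 64.
Quantity traded falls to 64. At q = 64 the demand price is (586 - 64)/8 = 65.25 and the supply price is (44 + 64)/6 = 18.
Deadweight loss = ½ · (65.25 - 18) · (226 - 64) = ½ · 47.25 · 162 = 3827.25.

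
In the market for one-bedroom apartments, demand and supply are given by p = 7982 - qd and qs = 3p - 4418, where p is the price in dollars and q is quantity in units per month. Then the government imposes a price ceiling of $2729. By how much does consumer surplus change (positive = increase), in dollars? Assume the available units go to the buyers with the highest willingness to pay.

778914.5

Rearranging demand gives qd = 7982 - p. Setting quantity demanded equal to quantity supplied, 7982 - p = 3p - 4418, gives p* = 3100 and q* = 4882.
Because the ceiling (2729) lies below the market-clearing price, it is binding.
At p = 2729: qd = 7982 - 2729 = 5253 and qs = 3·2729 - 4418 = 3769.
Consumer surplus without the control is ½ · (7982 - 3100) · 4882 = 11916962.
With the ceiling, 3769 units are sold at 2729 (assume they go to the highest-value buyers). The demand price at q = 3769 is 4213, so CS = ½ · [(7982 - 2729) + (4213 - 2729)] · 3769 = 12695876.5.
Change in consumer surplus = 12695876.5 - 11916962 = 778914.5.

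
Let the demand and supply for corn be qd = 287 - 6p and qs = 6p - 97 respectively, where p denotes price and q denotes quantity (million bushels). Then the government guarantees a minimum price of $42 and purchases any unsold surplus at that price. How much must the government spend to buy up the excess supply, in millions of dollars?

5040

In a free market, 287 - 6p = 6p - 97 gives the equilibrium p* = 32, q* = 95.
The floor of 42 is above the equilibrium price 32, so it binds.
At p = 42: qd = 287 - 6·42 = 35 and qs = 6·42 - 97 = 155.
Surplus = qs - qd = 120.
Government expenditure = surplus × support price = 120 × 42 = 5040.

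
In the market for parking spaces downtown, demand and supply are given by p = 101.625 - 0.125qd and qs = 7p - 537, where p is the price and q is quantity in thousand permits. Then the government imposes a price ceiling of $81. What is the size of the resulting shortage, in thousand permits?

Rearranging demand gives qd = 813 - 8p. In a free market, 813 - 8p = 7p - 537 gives the equilibrium p* = 90, q* = 93.
The ceiling of 81 is below the equilibrium price 90, so it binds.
At p = 81: qd = 813 - 8·81 = 165 and qs = 7·81 - 537 = 30.
Shortage = qd - qs = 165 - 30 = 135.

135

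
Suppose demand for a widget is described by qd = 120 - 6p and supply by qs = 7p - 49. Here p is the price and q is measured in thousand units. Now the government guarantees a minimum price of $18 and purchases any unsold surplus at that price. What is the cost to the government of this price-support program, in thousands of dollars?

1170

Equilibrium: 120 - 6p = 7p - 49, so 169 = 13p and p* = 13, q* = 42.
Because the floor (18) lies above the market-clearing price, it is binding.
At p = 18: qd = 120 - 6·18 = 12 and qs = 7·18 - 49 = 77.
Surplus = qs - qd = 65.
Government expenditure = surplus × support price = 65 × 18 = 1170.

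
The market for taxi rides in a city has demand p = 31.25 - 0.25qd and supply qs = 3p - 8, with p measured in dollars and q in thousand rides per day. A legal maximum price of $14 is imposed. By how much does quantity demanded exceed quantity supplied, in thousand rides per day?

35

Rearranging demand gives qd = 125 - 4p. In a free market, 125 - 4p = 3p - 8 gives the equilibrium p* = 19, q* = 49.
The ceiling of 14 is below the equilibrium price 19, so it binds.
At p = 14: qd = 125 - 4·14 = 69 and qs = 3·14 - 8 = 34.
Shortage = qd - qs = 69 - 34 = 35.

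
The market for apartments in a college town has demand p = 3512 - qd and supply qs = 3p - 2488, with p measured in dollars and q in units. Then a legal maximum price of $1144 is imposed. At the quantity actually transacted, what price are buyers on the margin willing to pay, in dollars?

2568

Rearranging demand gives qd = 3512 - p. In a free market, 3512 - p = 3p - 2488 gives the equilibrium p* = 1500, q* = 2012.
Because the ceiling (1144) lies below the market-clearing price, it is binding.
At p = 1144: qd = 3512 - 1144 = 2368 and qs = 3·1144 - 2488 = 944.
Only 944 units reach the market. On the demand curve, the marginal buyer's willingness to pay at q = 944 is (3512 - 944) = 2568.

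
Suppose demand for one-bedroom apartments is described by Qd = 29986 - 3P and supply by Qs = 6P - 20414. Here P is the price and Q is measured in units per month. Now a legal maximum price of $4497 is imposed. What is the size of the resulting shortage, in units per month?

9927

In a free market, 29986 - 3P = 6P - 20414 gives the equilibrium P* = 5600, Q* = 13186.
Since 4497 < 5600, the ceiling is binding.
At P = 4497: Qd = 29986 - 3·4497 = 16495 and Qs = 6·4497 - 20414 = 6568.
Shortage = Qd - Qs = 16495 - 6568 = 9927.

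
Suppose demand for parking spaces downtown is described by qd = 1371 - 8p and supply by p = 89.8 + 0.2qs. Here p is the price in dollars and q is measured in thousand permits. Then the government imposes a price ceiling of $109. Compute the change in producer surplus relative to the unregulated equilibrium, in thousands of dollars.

Rearranging supply gives qs = 5p - 449. Without the control the market clears where 1371 - 8p = 5p - 449, i.e. p* = 140 and q* = 251.
Since 109 < 140, the ceiling is binding.
At p = 109: qd = 1371 - 8·109 = 499 and qs = 5·109 - 449 = 96.
Producer surplus without the control is ½ · (140 - 89.8) · 251 = 6300.1.
With the ceiling, producers sell 96 units at 109, so PS = ½ · (109 - 89.8) · 96 = 921.6.
Change in producer surplus = 921.6 - 6300.1 = -5378.5.

-5378.5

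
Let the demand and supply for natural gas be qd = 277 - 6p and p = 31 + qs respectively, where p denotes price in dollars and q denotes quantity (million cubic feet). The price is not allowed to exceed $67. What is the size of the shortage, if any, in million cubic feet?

Rearranging supply gives qs = p - 31. Setting quantity demanded equal to quantity supplied, 277 - 6p = p - 31, gives p* = 44 and q* = 13.
The ceiling of 67 is above the equilibrium price 44, so it is not binding; the market clears at p* = 44, q* = 13.
Since the control does not bind, there is no shortage.

0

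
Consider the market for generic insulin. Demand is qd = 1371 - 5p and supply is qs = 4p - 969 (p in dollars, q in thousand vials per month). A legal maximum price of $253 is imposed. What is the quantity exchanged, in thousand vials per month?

43

Setting quantity demanded equal to quantity supplied, 1371 - 5p = 4p - 969, gives p* = 260 and q* = 71.
Because the ceiling (253) lies below the market-clearing price, it is binding.
At p = 253: qd = 1371 - 5·253 = 106 and qs = 4·253 - 969 = 43.
The quantity actually transacted is the short side, supply: 43.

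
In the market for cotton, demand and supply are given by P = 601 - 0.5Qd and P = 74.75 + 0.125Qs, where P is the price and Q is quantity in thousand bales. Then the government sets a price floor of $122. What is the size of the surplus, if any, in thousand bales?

Rearranging demand gives Qd = 1202 - 2P; rearranging supply gives Qs = 8P - 598. In a free market, 1202 - 2P = 8P - 598 gives the equilibrium P* = 180, Q* = 842.
The floor of 122 is below the equilibrium price 180, so it is not binding; the market clears at P* = 180, Q* = 842.
Since the control does not bind, there is no surplus.

0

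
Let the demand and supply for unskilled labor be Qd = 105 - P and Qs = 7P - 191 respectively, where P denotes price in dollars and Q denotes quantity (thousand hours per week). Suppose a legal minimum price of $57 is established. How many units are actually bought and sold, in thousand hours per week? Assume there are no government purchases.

48

Without the control the market clears where 105 - P = 7P - 191, i.e. P* = 37 and Q* = 68.
The floor of 57 is above the equilibrium price 37, so it binds.
At P = 57: Qd = 105 - 57 = 48 and Qs = 7·57 - 191 = 208.
The quantity actually transacted is the short side, demand: 48.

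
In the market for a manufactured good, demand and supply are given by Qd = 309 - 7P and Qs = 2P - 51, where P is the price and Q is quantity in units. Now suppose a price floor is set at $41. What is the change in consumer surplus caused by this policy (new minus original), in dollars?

Setting quantity demanded equal to quantity supplied, 309 - 7P = 2P - 51, gives P* = 40 and Q* = 29.
Because the floor (41) lies above the market-clearing price, it is binding.
At P = 41: Qd = 309 - 7·41 = 22 and Qs = 2·41 - 51 = 31.
Consumer surplus without the control is ½ · (309/7 - 40) · 29 = 841/14.
With the floor, consumers buy 22 units at 41, so CS = ½ · (309/7 - 41) · 22 = 242/7.
Change in consumer surplus = 242/7 - 841/14 = -25.5.

-25.5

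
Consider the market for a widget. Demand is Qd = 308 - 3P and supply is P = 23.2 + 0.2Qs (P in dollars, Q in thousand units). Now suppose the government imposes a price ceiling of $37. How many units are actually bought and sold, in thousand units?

69

Rearranging supply gives Qs = 5P - 116. Setting quantity demanded equal to quantity supplied, 308 - 3P = 5P - 116, gives P* = 53 and Q* = 149.
Because the ceiling (37) lies below the market-clearing price, it is binding.
At P = 37: Qd = 308 - 3·37 = 197 and Qs = 5·37 - 116 = 69.
The quantity actually transacted is the short side, supply: 69.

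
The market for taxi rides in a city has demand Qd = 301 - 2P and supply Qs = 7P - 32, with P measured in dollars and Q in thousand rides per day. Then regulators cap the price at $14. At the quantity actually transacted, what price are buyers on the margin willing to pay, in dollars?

117.5

In a free market, 301 - 2P = 7P - 32 gives the equilibrium P* = 37, Q* = 227.
Because the ceiling (14) lies below the market-clearing price, it is binding.
At P = 14: Qd = 301 - 2·14 = 273 and Qs = 7·14 - 32 = 66.
Only 66 units reach the market. On the demand curve, the marginal buyer's willingness to pay at Q = 66 is (301 - 66)/2 = 117.5.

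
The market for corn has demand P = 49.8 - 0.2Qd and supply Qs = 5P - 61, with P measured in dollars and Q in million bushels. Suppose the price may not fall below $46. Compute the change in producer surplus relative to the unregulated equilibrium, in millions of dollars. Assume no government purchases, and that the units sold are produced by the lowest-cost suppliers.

-277.5

Rearranging demand gives Qd = 249 - 5P. In a free market, 249 - 5P = 5P - 61 gives the equilibrium P* = 31, Q* = 94.
Since 46 > 31, the floor is binding.
At P = 46: Qd = 249 - 5·46 = 19 and Qs = 5·46 - 61 = 169.
Producer surplus without the control is ½ · (31 - 12.2) · 94 = 883.6.
With the floor, 19 units are sold at 46. The supply price at Q = 19 is 16, so PS = ½ · [(46 - 12.2) + (46 - 16)] · 19 = 606.1.
Change in producer surplus = 606.1 - 883.6 = -277.5.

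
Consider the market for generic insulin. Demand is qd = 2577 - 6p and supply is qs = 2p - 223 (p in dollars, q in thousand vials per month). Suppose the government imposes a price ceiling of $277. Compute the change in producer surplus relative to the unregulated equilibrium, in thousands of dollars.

Setting quantity demanded equal to quantity supplied, 2577 - 6p = 2p - 223, gives p* = 350 and q* = 477.
The ceiling of 277 is below the equilibrium price 350, so it binds.
At p = 277: qd = 2577 - 6·277 = 915 and qs = 2·277 - 223 = 331.
Producer surplus without the control is ½ · (350 - 111.5) · 477 = 56882.25.
With the ceiling, producers sell 331 units at 277, so PS = ½ · (277 - 111.5) · 331 = 27390.25.
Change in producer surplus = 27390.25 - 56882.25 = -29492.

-29492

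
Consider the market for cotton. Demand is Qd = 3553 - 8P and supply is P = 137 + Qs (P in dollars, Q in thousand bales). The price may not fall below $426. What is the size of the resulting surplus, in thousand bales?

144

Rearranging supply gives Qs = P - 137. Equilibrium: 3553 - 8P = P - 137, so 3690 = 9P and P* = 410, Q* = 273.
Since 426 > 410, the floor is binding.
At P = 426: Qd = 3553 - 8·426 = 145 and Qs = 426 - 137 = 289.
Surplus = Qs - Qd = 289 - 145 = 144.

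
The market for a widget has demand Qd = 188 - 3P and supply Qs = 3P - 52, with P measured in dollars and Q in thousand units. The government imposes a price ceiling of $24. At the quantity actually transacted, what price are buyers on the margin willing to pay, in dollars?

Without the control the market clears where 188 - 3P = 3P - 52, i.e. P* = 40 and Q* = 68.
Because the ceiling (24) lies below the market-clearing price, it is binding.
At P = 24: Qd = 188 - 3·24 = 116 and Qs = 3·24 - 52 = 20.
Only 20 units reach the market. On the demand curve, the marginal buyer's willingness to pay at Q = 20 is (188 - 20)/3 = 56.

56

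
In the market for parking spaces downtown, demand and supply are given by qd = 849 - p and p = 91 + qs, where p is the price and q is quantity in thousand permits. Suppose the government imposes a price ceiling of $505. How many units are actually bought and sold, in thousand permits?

Rearranging supply gives qs = p - 91. In a free market, 849 - p = p - 91 gives the equilibrium p* = 470, q* = 379.
Since 505 is above p* = 470, the ceiling does not bind and the free-market outcome prevails.

379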